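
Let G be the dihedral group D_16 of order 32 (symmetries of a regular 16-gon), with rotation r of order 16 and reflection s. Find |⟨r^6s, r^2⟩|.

16

|⟨r^6s⟩| = 2 and |⟨r^2⟩| = 8, so |H| is a multiple of lcm(2, 8) = 8 and divides |G| = 32.
Closing under the operation: H = {e, r^2, r^4, r^6, r^8, r^10, r^12, r^14, s, r^2s, r^4s, r^6s, r^8s, r^10s, r^12s, r^14s}, so |H| = 16.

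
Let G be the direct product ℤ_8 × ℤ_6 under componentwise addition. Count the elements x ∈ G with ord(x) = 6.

An element (a,b) has order lcm(ord(a), ord(b)); count pairs with lcm equal to 6.
Enumerating gives 6 such elements.

6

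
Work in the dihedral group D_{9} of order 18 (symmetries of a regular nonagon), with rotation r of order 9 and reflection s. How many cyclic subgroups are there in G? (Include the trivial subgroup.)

Group the elements of G by the cyclic subgroup they generate; each cyclic subgroup of order d accounts for φ(d) elements.
Cyclic subgroups by order — order 1: 1; order 2: 9; order 3: 1; order 9: 1.
Total: 12.

12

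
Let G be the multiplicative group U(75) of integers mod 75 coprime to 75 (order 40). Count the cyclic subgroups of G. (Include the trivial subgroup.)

Each element a generates a cyclic subgroup ⟨a⟩; distinct elements may generate the same one (a cyclic group of order d has φ(d) generators).
Cyclic subgroups by order — order 1: 1; order 2: 3; order 4: 2; order 5: 1; order 10: 3; order 20: 2.
Total: 12.

12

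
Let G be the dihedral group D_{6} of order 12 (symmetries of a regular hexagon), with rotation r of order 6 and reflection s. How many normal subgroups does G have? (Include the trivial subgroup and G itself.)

G has 16 subgroups. Checking conjugation-invariance by order — order 1: 1/1 normal; order 2: 1/7 normal; order 3: 1/1 normal; order 4: 0/3 normal; order 6: 3/3 normal; order 12: 1/1 normal.
Total normal subgroups: 7.

7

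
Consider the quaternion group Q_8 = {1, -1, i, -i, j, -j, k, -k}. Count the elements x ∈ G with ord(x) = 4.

The elements of order 4 are: i, -i, j, -j, k, -k.
That's 6.

6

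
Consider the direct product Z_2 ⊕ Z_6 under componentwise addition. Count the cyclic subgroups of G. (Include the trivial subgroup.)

Group the elements of G by the cyclic subgroup they generate; each cyclic subgroup of order d accounts for φ(d) elements.
Cyclic subgroups by order — order 1: 1; order 2: 3; order 3: 1; order 6: 3.
Total: 8.

8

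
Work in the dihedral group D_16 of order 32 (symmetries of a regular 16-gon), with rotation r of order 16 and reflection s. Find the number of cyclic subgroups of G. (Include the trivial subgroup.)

Each element a generates a cyclic subgroup ⟨a⟩; distinct elements may generate the same one (a cyclic group of order d has φ(d) generators).
Cyclic subgroups by order — order 1: 1; order 2: 17; order 4: 1; order 8: 1; order 16: 1.
Total: 21.

21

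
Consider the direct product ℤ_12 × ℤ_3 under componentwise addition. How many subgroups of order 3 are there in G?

|G| = 36 and 3 | 36, so subgroups of order 3 are possible by Lagrange.
The subgroups of order 3 are: {(0,0), (0,1), (0,2)}; {(0,0), (4,0), (8,0)}; {(0,0), (4,1), (8,2)}; {(0,0), (4,2), (8,1)}.
So G has 4 subgroups of order 3.

4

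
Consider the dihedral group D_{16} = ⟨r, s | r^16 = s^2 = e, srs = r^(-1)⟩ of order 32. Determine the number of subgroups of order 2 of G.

17

|G| = 32 and 2 | 32, so subgroups of order 2 are possible by Lagrange.
The subgroups of order 2 are: {e, r^10s}; {e, r^11s}; {e, r^12s}; {e, r^13s}; … (17 in all).
So G has 17 subgroups of order 2.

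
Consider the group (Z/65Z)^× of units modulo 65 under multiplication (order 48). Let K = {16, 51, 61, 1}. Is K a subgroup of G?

No

Closure fails: 16 · 51 = 36 ∉ K. So K is not a subgroup.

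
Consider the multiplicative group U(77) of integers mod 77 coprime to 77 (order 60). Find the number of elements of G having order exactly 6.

The elements of order 6 are: 10, 12, 32, 45, 54, 65.
That's 6.

6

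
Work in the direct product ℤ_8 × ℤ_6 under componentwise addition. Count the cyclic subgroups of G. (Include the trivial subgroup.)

16

Group the elements of G by the cyclic subgroup they generate; each cyclic subgroup of order d accounts for φ(d) elements.
Cyclic subgroups by order — order 1: 1; order 2: 3; order 3: 1; order 4: 2; order 6: 3; order 8: 2; order 12: 2; order 24: 2.
Total: 16.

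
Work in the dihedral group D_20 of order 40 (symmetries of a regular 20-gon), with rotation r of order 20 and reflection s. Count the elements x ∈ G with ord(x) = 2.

Enumerating element orders in G gives 21 elements of order 2.

21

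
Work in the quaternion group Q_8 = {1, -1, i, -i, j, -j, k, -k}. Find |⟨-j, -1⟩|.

|⟨-j⟩| = 4 and |⟨-1⟩| = 2, so |H| is a multiple of lcm(4, 2) = 4 and divides |G| = 8.
Closing under the operation: H = {1, -1, j, -j}, so |H| = 4.

4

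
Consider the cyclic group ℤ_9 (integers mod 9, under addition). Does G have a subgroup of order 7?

7 does not divide |G| = 9, so by Lagrange no subgroup of order 7 exists.

No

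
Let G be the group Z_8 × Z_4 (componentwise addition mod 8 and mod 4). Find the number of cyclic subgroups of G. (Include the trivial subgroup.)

14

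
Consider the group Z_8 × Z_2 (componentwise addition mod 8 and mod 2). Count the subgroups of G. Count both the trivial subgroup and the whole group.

11

|G| = 16, so by Lagrange every subgroup order divides 16. Divisors: 1, 2, 4, 8, 16.
Subgroups by order — order 1: 1; order 2: 3; order 4: 3; order 8: 3; order 16: 1.
Total: 1 + 3 + 3 + 3 + 1 = 11.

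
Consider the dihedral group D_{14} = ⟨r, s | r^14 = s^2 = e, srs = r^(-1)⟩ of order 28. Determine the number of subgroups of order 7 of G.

1

|G| = 28 and 7 | 28, so subgroups of order 7 are possible by Lagrange.
The subgroups of order 7 are: {e, r^2, r^4, r^6, r^8, r^10, r^12}.
So G has 1 subgroup of order 7.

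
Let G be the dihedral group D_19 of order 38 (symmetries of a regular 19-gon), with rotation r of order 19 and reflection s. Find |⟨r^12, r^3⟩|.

19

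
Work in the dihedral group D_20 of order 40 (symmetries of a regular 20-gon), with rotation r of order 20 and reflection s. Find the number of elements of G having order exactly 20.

The elements of order 20 are: r, r^3, r^7, r^9, r^11, r^13, r^17, r^19.
That's 8.

8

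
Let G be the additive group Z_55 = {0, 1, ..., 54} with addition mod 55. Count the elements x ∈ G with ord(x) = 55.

In a cyclic group of order 55, the number of elements of order d (for d | 55) is φ(d).
φ(55) = 40.

40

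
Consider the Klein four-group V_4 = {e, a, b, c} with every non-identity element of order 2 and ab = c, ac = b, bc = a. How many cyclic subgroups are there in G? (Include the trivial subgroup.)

4

A cyclic subgroup of order d is generated by each of its φ(d) elements of order d, so the cyclic subgroups of order d number (#elements of order d)/φ(d).
Cyclic subgroups by order — order 1: 1; order 2: 3.
Total: 4.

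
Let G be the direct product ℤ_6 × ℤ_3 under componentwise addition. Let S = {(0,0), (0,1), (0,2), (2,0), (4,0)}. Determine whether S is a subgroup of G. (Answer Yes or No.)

|S| = 5 does not divide |G| = 18, so by Lagrange S is not a subgroup.

No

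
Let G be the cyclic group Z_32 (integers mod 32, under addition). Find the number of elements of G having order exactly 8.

In a cyclic group of order 32, the number of elements of order d (for d | 32) is φ(d).
φ(8) = 4.

4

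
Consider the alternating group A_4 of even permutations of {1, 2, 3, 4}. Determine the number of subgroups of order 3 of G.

4

|G| = 12 and 3 | 12, so subgroups of order 3 are possible by Lagrange.
The subgroups of order 3 are: {e, (1 2 3), (1 3 2)}; {e, (1 2 4), (1 4 2)}; {e, (1 3 4), (1 4 3)}; {e, (2 3 4), (2 4 3)}.
So G has 4 subgroups of order 3.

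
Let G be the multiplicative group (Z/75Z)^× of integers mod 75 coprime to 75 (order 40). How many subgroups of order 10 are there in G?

3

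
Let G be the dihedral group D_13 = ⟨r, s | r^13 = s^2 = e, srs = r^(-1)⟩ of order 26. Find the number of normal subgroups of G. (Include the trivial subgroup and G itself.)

G has 16 subgroups. Checking conjugation-invariance by order — order 1: 1/1 normal; order 2: 0/13 normal; order 13: 1/1 normal; order 26: 1/1 normal.
Total normal subgroups: 3.

3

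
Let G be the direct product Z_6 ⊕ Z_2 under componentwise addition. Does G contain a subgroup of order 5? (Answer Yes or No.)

No

5 does not divide |G| = 12, so by Lagrange no subgroup of order 5 exists.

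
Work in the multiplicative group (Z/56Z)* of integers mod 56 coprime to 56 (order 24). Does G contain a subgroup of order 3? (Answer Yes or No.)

Yes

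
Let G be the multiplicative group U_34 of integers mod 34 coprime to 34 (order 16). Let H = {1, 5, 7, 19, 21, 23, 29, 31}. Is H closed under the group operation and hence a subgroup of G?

No

19 ∈ H but its inverse 9 ∉ H, so H is not a subgroup.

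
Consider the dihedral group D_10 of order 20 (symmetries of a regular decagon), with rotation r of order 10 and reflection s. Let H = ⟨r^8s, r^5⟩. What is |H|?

|⟨r^8s⟩| = 2 and |⟨r^5⟩| = 2, so |H| is a multiple of lcm(2, 2) = 2 and divides |G| = 20.
Closing under the operation: H = {e, r^5, r^3s, r^8s}, so |H| = 4.

4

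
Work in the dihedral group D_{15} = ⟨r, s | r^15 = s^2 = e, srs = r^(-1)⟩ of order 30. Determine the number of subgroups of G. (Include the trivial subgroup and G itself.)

|G| = 30, so by Lagrange every subgroup order divides 30. Divisors: 1, 2, 3, 5, 6, 10, 15, 30.
Subgroups by order — order 1: 1; order 2: 15; order 3: 1; order 5: 1; order 6: 5; order 10: 3; order 15: 1; order 30: 1.
Total: 1 + 15 + 1 + 1 + 5 + 3 + 1 + 1 = 28.

28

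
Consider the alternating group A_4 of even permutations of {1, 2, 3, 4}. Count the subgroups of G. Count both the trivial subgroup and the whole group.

10

|G| = 12, so by Lagrange every subgroup order divides 12. Divisors: 1, 2, 3, 4, 6, 12.
Subgroups by order — order 1: 1; order 2: 3; order 3: 4; order 4: 1; order 6: 0; order 12: 1.
Total: 1 + 3 + 4 + 1 + 0 + 1 = 10.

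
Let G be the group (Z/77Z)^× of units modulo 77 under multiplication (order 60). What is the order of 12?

Compute successive powers of 12 mod 77: 12, 67, 34, 23, 45, 1; 12^6 ≡ 1 (mod 77).
So |⟨12⟩| = 6.

6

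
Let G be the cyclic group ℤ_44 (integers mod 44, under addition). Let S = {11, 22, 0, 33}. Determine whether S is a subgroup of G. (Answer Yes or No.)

Yes

|S| = 4 divides |G| = 44, consistent with Lagrange.
S contains the identity, every element's inverse is in S, and S is closed under +: it is a subgroup.
In fact S = ⟨33⟩.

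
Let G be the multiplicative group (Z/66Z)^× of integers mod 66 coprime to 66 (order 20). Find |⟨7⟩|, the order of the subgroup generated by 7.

Compute successive powers of 7 mod 66: 7, 49, 13, 25, 43, 37, 61, 31, …; 7^10 ≡ 1 (mod 66).
So |⟨7⟩| = 10.

10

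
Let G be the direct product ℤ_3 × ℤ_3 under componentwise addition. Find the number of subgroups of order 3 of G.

4

|G| = 9 and 3 | 9, so subgroups of order 3 are possible by Lagrange.
The subgroups of order 3 are: {(0,0), (0,1), (0,2)}; {(0,0), (1,0), (2,0)}; {(0,0), (1,1), (2,2)}; {(0,0), (1,2), (2,1)}.
So G has 4 subgroups of order 3.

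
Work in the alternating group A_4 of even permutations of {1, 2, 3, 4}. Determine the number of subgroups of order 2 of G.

|G| = 12 and 2 | 12, so subgroups of order 2 are possible by Lagrange.
The subgroups of order 2 are: {e, (1 2)(3 4)}; {e, (1 3)(2 4)}; {e, (1 4)(2 3)}.
So G has 3 subgroups of order 2.

3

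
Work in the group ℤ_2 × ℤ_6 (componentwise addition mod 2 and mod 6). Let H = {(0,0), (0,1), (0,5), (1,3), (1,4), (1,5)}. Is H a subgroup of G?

No

(1,5) ∈ H but its inverse (1,1) ∉ H, so H is not a subgroup.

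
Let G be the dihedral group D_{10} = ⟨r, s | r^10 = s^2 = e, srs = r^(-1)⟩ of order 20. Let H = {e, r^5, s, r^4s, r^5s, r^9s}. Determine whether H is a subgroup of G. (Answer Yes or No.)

|H| = 6 does not divide |G| = 20, so by Lagrange H is not a subgroup.

No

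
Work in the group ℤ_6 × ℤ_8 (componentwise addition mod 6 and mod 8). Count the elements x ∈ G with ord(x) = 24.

16

An element (a,b) has order lcm(ord(a), ord(b)); count pairs with lcm equal to 24.
Enumerating gives 16 such elements.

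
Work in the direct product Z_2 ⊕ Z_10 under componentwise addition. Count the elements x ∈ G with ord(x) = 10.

12

An element (a,b) has order lcm(ord(a), ord(b)); count pairs with lcm equal to 10.
Enumerating gives 12 such elements.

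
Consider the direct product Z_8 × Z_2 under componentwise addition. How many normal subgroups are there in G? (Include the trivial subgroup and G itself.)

G is abelian, so every subgroup is normal.
G has 11 subgroups in total, hence 11 normal subgroups.

11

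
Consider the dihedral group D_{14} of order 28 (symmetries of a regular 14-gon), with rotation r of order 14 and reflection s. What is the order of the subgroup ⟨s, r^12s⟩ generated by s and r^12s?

14

|⟨s⟩| = 2 and |⟨r^12s⟩| = 2, so |H| is a multiple of lcm(2, 2) = 2 and divides |G| = 28.
Closing under the operation: H = {e, r^2, r^4, r^6, r^8, r^10, r^12, s, r^2s, r^4s, r^6s, r^8s, r^10s, r^12s}, so |H| = 14.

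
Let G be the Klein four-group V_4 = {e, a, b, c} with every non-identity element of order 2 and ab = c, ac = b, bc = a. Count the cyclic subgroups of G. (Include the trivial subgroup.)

4

A cyclic subgroup of order d is generated by each of its φ(d) elements of order d, so the cyclic subgroups of order d number (#elements of order d)/φ(d).
Cyclic subgroups by order — order 1: 1; order 2: 3.
Total: 4.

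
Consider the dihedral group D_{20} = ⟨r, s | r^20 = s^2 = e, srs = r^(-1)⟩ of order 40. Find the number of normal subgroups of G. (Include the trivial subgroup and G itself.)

9

G has 48 subgroups. Checking conjugation-invariance by order — order 1: 1/1 normal; order 2: 1/21 normal; order 4: 1/11 normal; order 5: 1/1 normal; order 8: 0/5 normal; order 10: 1/5 normal; order 20: 3/3 normal; order 40: 1/1 normal.
Total normal subgroups: 9.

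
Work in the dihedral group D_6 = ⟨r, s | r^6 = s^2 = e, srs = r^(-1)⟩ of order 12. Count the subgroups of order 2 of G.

7

|G| = 12 and 2 | 12, so subgroups of order 2 are possible by Lagrange.
The subgroups of order 2 are: {e, r^2s}; {e, r^3}; {e, r^3s}; {e, r^4s}; … (7 in all).
So G has 7 subgroups of order 2.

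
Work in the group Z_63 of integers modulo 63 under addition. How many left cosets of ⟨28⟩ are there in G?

|⟨28⟩| = 9 and |G| = 63.
By Lagrange, [G : H] = |G|/|H| = 63/9 = 7.

7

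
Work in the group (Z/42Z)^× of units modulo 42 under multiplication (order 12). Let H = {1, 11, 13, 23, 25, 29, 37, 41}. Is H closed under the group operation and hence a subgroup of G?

No

|H| = 8 does not divide |G| = 12, so by Lagrange H is not a subgroup.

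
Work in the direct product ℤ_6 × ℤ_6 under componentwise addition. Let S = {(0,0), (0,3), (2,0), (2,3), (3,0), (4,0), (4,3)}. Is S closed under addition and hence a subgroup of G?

No

|S| = 7 does not divide |G| = 36, so by Lagrange S is not a subgroup.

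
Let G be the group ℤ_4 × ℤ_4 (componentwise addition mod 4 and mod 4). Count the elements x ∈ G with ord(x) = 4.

An element (a,b) has order lcm(ord(a), ord(b)); count pairs with lcm equal to 4.
Enumerating gives 12 such elements.

12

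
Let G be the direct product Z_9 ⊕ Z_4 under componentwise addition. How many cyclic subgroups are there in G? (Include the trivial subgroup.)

9

Each element a generates a cyclic subgroup ⟨a⟩; distinct elements may generate the same one (a cyclic group of order d has φ(d) generators).
Cyclic subgroups by order — order 1: 1; order 2: 1; order 3: 1; order 4: 1; order 6: 1; order 9: 1; order 12: 1; order 18: 1; order 36: 1.
Total: 9.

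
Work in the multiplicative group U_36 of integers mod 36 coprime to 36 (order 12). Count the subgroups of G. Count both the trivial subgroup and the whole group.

10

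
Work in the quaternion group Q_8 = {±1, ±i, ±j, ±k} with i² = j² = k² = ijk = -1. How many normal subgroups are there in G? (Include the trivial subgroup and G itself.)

6

G has 6 subgroups. Checking conjugation-invariance by order — order 1: 1/1 normal; order 2: 1/1 normal; order 4: 3/3 normal; order 8: 1/1 normal.
Total normal subgroups: 6.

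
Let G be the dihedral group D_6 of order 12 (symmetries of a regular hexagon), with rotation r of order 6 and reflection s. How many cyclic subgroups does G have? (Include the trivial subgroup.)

10

A cyclic subgroup of order d is generated by each of its φ(d) elements of order d, so the cyclic subgroups of order d number (#elements of order d)/φ(d).
Cyclic subgroups by order — order 1: 1; order 2: 7; order 3: 1; order 6: 1.
Total: 10.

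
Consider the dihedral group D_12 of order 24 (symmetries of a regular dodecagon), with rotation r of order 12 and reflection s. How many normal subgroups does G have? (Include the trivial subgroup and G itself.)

9

G has 34 subgroups. Checking conjugation-invariance by order — order 1: 1/1 normal; order 2: 1/13 normal; order 3: 1/1 normal; order 4: 1/7 normal; order 6: 1/5 normal; order 8: 0/3 normal; order 12: 3/3 normal; order 24: 1/1 normal.
Total normal subgroups: 9.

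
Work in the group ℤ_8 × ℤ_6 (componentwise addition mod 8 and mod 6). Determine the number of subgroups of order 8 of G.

3

|G| = 48 and 8 | 48, so subgroups of order 8 are possible by Lagrange.
The subgroups of order 8 are: {(0,0), (0,3), (2,0), (2,3), (4,0), (4,3), (6,0), (6,3)}; {(0,0), (1,0), (2,0), (3,0), (4,0), (5,0), (6,0), (7,0)}; {(0,0), (1,3), (2,0), (3,3), (4,0), (5,3), (6,0), (7,3)}.
So G has 3 subgroups of order 8.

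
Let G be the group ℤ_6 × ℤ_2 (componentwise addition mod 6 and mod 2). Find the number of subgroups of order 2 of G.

3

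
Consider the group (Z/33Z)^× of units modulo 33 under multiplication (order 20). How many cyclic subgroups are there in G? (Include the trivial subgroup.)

Each element a generates a cyclic subgroup ⟨a⟩; distinct elements may generate the same one (a cyclic group of order d has φ(d) generators).
Cyclic subgroups by order — order 1: 1; order 2: 3; order 5: 1; order 10: 3.
Total: 8.

8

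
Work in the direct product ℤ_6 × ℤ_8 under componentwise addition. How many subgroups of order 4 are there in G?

|G| = 48 and 4 | 48, so subgroups of order 4 are possible by Lagrange.
The subgroups of order 4 are: {(0,0), (0,2), (0,4), (0,6)}; {(0,0), (0,4), (3,0), (3,4)}; {(0,0), (0,4), (3,2), (3,6)}.
So G has 3 subgroups of order 4.

3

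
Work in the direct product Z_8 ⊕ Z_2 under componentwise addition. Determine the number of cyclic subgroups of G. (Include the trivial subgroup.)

8

Group the elements of G by the cyclic subgroup they generate; each cyclic subgroup of order d accounts for φ(d) elements.
Cyclic subgroups by order — order 1: 1; order 2: 3; order 4: 2; order 8: 2.
Total: 8.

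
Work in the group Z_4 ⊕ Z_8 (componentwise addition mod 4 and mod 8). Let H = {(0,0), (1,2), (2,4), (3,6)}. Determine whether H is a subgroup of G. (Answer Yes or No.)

Yes

|H| = 4 divides |G| = 32, consistent with Lagrange.
H contains the identity, every element's inverse is in H, and H is closed under +: it is a subgroup.
In fact H = ⟨(1,2)⟩.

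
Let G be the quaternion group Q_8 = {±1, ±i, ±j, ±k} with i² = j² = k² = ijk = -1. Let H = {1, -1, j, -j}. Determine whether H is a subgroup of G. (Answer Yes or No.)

Yes

|H| = 4 divides |G| = 8, consistent with Lagrange.
H contains the identity, every element's inverse is in H, and H is closed under ·: it is a subgroup.
In fact H = ⟨j⟩.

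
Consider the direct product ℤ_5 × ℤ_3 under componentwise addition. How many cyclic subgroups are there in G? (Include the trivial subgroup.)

A cyclic subgroup of order d is generated by each of its φ(d) elements of order d, so the cyclic subgroups of order d number (#elements of order d)/φ(d).
Cyclic subgroups by order — order 1: 1; order 3: 1; order 5: 1; order 15: 1.
Total: 4.

4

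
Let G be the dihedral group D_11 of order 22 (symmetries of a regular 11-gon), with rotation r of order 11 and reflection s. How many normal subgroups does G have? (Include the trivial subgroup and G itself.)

3

G has 14 subgroups. Checking conjugation-invariance by order — order 1: 1/1 normal; order 2: 0/11 normal; order 11: 1/1 normal; order 22: 1/1 normal.
Total normal subgroups: 3.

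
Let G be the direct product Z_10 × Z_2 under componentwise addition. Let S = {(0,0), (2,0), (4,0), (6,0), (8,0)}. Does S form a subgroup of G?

Yes

|S| = 5 divides |G| = 20, consistent with Lagrange.
S contains the identity, every element's inverse is in S, and S is closed under +: it is a subgroup.
In fact S = ⟨(4,0)⟩.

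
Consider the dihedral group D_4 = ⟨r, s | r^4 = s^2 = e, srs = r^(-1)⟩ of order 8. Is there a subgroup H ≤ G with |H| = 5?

5 does not divide |G| = 8, so by Lagrange no subgroup of order 5 exists.

No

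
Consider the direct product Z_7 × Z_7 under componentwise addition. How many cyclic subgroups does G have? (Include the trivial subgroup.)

A cyclic subgroup of order d is generated by each of its φ(d) elements of order d, so the cyclic subgroups of order d number (#elements of order d)/φ(d).
Cyclic subgroups by order — order 1: 1; order 7: 8.
Total: 9.

9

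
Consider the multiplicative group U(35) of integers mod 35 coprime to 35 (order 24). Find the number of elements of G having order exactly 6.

6

The elements of order 6 are: 4, 9, 19, 24, 26, 31.
That's 6.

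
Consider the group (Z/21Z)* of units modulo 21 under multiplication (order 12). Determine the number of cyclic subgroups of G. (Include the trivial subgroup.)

Each element a generates a cyclic subgroup ⟨a⟩; distinct elements may generate the same one (a cyclic group of order d has φ(d) generators).
Cyclic subgroups by order — order 1: 1; order 2: 3; order 3: 1; order 6: 3.
Total: 8.

8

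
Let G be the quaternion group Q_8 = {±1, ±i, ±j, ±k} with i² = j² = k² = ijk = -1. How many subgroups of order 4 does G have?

3

|G| = 8 and 4 | 8, so subgroups of order 4 are possible by Lagrange.
The subgroups of order 4 are: {1, -1, i, -i}; {1, -1, j, -j}; {1, -1, k, -k}.
So G has 3 subgroups of order 4.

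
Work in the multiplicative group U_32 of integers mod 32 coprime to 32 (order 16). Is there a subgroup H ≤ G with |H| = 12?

12 does not divide |G| = 16, so by Lagrange no subgroup of order 12 exists.

No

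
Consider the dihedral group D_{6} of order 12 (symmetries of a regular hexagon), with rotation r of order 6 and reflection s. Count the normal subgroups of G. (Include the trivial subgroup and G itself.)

G has 16 subgroups. Checking conjugation-invariance by order — order 1: 1/1 normal; order 2: 1/7 normal; order 3: 1/1 normal; order 4: 0/3 normal; order 6: 3/3 normal; order 12: 1/1 normal.
Total normal subgroups: 7.

7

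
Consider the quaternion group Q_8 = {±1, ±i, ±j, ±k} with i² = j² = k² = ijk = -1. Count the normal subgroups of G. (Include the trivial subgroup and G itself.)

G has 6 subgroups. Checking conjugation-invariance by order — order 1: 1/1 normal; order 2: 1/1 normal; order 4: 3/3 normal; order 8: 1/1 normal.
Total normal subgroups: 6.

6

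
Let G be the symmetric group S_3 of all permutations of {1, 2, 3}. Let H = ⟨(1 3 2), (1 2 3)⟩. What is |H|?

|⟨(1 3 2)⟩| = 3 and |⟨(1 2 3)⟩| = 3, so |H| is a multiple of lcm(3, 3) = 3 and divides |G| = 6.
Closing under the operation: H = {e, (1 2 3), (1 3 2)}, so |H| = 3.

3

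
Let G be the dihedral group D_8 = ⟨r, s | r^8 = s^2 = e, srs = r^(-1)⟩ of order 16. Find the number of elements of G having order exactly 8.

4

The elements of order 8 are: r, r^3, r^5, r^7.
That's 4.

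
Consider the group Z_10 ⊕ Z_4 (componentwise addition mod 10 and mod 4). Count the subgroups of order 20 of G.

|G| = 40 and 20 | 40, so subgroups of order 20 are possible by Lagrange.
The subgroups of order 20 are: {(0,0), (0,1), (0,2), (0,3), (2,0), (2,1), (2,2), (2,3), (4,0), (4,1), (4,2), (4,3), (6,0), (6,1), (6,2), (6,3), (8,0), (8,1), (8,2), (8,3)}; {(0,0), (0,2), (1,0), (1,2), (2,0), (2,2), (3,0), (3,2), (4,0), (4,2), (5,0), (5,2), (6,0), (6,2), (7,0), (7,2), (8,0), (8,2), (9,0), (9,2)}; {(0,0), (0,2), (1,1), (1,3), (2,0), (2,2), (3,1), (3,3), (4,0), (4,2), (5,1), (5,3), (6,0), (6,2), (7,1), (7,3), (8,0), (8,2), (9,1), (9,3)}.
So G has 3 subgroups of order 20.

3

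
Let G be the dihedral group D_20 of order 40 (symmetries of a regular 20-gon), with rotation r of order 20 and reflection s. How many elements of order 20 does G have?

The elements of order 20 are: r, r^3, r^7, r^9, r^11, r^13, r^17, r^19.
That's 8.

8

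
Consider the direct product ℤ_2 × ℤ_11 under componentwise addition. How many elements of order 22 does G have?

10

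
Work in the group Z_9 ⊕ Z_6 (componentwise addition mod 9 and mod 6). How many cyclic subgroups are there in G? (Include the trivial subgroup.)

Group the elements of G by the cyclic subgroup they generate; each cyclic subgroup of order d accounts for φ(d) elements.
Cyclic subgroups by order — order 1: 1; order 2: 1; order 3: 4; order 6: 4; order 9: 3; order 18: 3.
Total: 16.

16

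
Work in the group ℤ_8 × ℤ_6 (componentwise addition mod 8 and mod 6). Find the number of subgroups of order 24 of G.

|G| = 48 and 24 | 48, so subgroups of order 24 are possible by Lagrange.
The subgroups of order 24 are: {(0,0), (0,1), (0,2), (0,3), (0,4), (0,5), (2,0), (2,1), (2,2), (2,3), (2,4), (2,5), (4,0), (4,1), (4,2), (4,3), (4,4), (4,5), (6,0), (6,1), (6,2), (6,3), (6,4), (6,5)}; {(0,0), (0,2), (0,4), (1,0), (1,2), (1,4), (2,0), (2,2), (2,4), (3,0), (3,2), (3,4), (4,0), (4,2), (4,4), (5,0), (5,2), (5,4), (6,0), (6,2), (6,4), (7,0), (7,2), (7,4)}; {(0,0), (0,2), (0,4), (1,1), (1,3), (1,5), (2,0), (2,2), (2,4), (3,1), (3,3), (3,5), (4,0), (4,2), (4,4), (5,1), (5,3), (5,5), (6,0), (6,2), (6,4), (7,1), (7,3), (7,5)}.
So G has 3 subgroups of order 24.

3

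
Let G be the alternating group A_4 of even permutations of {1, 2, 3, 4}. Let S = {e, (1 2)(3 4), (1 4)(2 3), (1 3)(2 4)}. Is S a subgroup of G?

|S| = 4 divides |G| = 12, consistent with Lagrange.
S contains the identity, every element's inverse is in S, and S is closed under ∘: it is a subgroup.

Yes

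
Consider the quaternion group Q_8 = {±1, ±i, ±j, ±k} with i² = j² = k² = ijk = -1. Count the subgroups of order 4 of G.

3

|G| = 8 and 4 | 8, so subgroups of order 4 are possible by Lagrange.
The subgroups of order 4 are: {1, -1, i, -i}; {1, -1, j, -j}; {1, -1, k, -k}.
So G has 3 subgroups of order 4.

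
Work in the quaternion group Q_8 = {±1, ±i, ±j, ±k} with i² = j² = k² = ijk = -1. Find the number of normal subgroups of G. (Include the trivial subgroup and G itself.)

6

G has 6 subgroups. Checking conjugation-invariance by order — order 1: 1/1 normal; order 2: 1/1 normal; order 4: 3/3 normal; order 8: 1/1 normal.
Total normal subgroups: 6.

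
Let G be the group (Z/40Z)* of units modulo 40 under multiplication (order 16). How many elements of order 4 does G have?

The elements of order 4 are: 3, 7, 13, 17, 23, 27, 33, 37.
That's 8.

8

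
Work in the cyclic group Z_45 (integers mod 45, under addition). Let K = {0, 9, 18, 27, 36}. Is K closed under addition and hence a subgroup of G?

Yes

|K| = 5 divides |G| = 45, consistent with Lagrange.
K contains the identity, every element's inverse is in K, and K is closed under +: it is a subgroup.
In fact K = ⟨18⟩.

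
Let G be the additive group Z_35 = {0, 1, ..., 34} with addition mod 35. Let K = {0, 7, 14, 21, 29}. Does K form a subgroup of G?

No

7 ∈ K but its inverse 28 ∉ K, so K is not a subgroup.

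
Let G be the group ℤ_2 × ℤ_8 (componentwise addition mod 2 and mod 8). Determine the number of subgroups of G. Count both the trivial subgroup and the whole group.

|G| = 16, so by Lagrange every subgroup order divides 16. Divisors: 1, 2, 4, 8, 16.
Subgroups by order — order 1: 1; order 2: 3; order 4: 3; order 8: 3; order 16: 1.
Total: 1 + 3 + 3 + 3 + 1 = 11.

11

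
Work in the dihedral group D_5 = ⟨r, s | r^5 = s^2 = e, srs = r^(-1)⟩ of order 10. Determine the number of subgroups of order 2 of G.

|G| = 10 and 2 | 10, so subgroups of order 2 are possible by Lagrange.
The subgroups of order 2 are: {e, r^2s}; {e, r^3s}; {e, r^4s}; {e, rs}; … (5 in all).
So G has 5 subgroups of order 2.

5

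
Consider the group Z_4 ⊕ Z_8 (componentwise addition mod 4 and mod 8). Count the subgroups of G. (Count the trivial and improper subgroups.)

|G| = 32, so by Lagrange every subgroup order divides 32. Divisors: 1, 2, 4, 8, 16, 32.
Subgroups by order — order 1: 1; order 2: 3; order 4: 7; order 8: 7; order 16: 3; order 32: 1.
Total: 1 + 3 + 7 + 7 + 3 + 1 = 22.

22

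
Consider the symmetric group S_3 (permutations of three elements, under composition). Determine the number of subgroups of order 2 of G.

3

|G| = 6 and 2 | 6, so subgroups of order 2 are possible by Lagrange.
The subgroups of order 2 are: {e, (1 2)}; {e, (1 3)}; {e, (2 3)}.
So G has 3 subgroups of order 2.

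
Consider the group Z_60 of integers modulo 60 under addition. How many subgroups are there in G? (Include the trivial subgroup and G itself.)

Subgroups of the cyclic group Z_60 correspond bijectively to divisors of 60.
Divisors of 60: 1, 2, 3, 4, 5, 6, 10, 12, 15, 20, 30, 60.
So Z_60 has 12 subgroups.

12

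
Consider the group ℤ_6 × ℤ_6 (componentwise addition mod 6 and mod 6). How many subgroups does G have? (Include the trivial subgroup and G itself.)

30

|G| = 36, so by Lagrange every subgroup order divides 36. Divisors: 1, 2, 3, 4, 6, 9, 12, 18, 36.
Subgroups by order — order 1: 1; order 2: 3; order 3: 4; order 4: 1; order 6: 12; order 9: 1; order 12: 4; order 18: 3; order 36: 1.
Total: 1 + 3 + 4 + 1 + 12 + 1 + 4 + 3 + 1 = 30.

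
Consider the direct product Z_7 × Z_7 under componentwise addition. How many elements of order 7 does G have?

An element (a,b) has order lcm(ord(a), ord(b)); count pairs with lcm equal to 7.
Enumerating gives 48 such elements.

48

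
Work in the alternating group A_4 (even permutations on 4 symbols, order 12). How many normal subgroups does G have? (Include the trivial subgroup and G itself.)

G has 10 subgroups. Checking conjugation-invariance by order — order 1: 1/1 normal; order 2: 0/3 normal; order 3: 0/4 normal; order 4: 1/1 normal; order 12: 1/1 normal.
Total normal subgroups: 3.

3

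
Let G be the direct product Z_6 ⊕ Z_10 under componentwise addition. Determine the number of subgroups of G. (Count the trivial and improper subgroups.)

|G| = 60, so by Lagrange every subgroup order divides 60. Divisors: 1, 2, 3, 4, 5, 6, 10, 12, 15, 20, 30, 60.
Subgroups by order — order 1: 1; order 2: 3; order 3: 1; order 4: 1; order 5: 1; order 6: 3; order 10: 3; order 12: 1; order 15: 1; order 20: 1; order 30: 3; order 60: 1.
Total: 1 + 3 + 1 + 1 + 1 + 3 + 3 + 1 + 1 + 1 + 3 + 1 = 20.

20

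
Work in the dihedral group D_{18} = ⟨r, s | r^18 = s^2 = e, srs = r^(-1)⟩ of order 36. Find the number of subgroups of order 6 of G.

|G| = 36 and 6 | 36, so subgroups of order 6 are possible by Lagrange.
The subgroups of order 6 are: {e, r^6, r^12, r^4s, r^10s, r^16s}; {e, r^6, r^12, r^5s, r^11s, r^17s}; {e, r^6, r^12, s, r^6s, r^12s}; {e, r^6, r^12, rs, r^7s, r^13s}; … (7 in all).
So G has 7 subgroups of order 6.

7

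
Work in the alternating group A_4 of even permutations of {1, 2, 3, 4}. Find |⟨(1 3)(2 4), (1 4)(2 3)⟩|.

|⟨(1 3)(2 4)⟩| = 2 and |⟨(1 4)(2 3)⟩| = 2, so |H| is a multiple of lcm(2, 2) = 2 and divides |G| = 12.
Closing under the operation: H = {e, (1 2)(3 4), (1 3)(2 4), (1 4)(2 3)}, so |H| = 4.

4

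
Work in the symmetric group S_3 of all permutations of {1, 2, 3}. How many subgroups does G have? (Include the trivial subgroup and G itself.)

|G| = 6, so by Lagrange every subgroup order divides 6. Divisors: 1, 2, 3, 6.
Subgroups by order — order 1: 1; order 2: 3; order 3: 1; order 6: 1.
Total: 1 + 3 + 1 + 1 = 6.

6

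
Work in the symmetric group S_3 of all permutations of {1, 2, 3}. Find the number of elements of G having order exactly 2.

3

The elements of order 2 are: (2 3), (1 2), (1 3).
That's 3.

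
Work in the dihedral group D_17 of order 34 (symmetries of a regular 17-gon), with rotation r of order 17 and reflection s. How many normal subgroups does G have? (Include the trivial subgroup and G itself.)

3

G has 20 subgroups. Checking conjugation-invariance by order — order 1: 1/1 normal; order 2: 0/17 normal; order 17: 1/1 normal; order 34: 1/1 normal.
Total normal subgroups: 3.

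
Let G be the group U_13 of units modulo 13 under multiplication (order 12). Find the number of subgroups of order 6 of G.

1

|G| = 12 and 6 | 12, so subgroups of order 6 are possible by Lagrange.
The subgroups of order 6 are: {1, 3, 4, 9, 10, 12}.
So G has 1 subgroup of order 6.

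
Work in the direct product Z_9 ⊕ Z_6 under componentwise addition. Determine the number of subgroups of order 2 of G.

|G| = 54 and 2 | 54, so subgroups of order 2 are possible by Lagrange.
The subgroups of order 2 are: {(0,0), (0,3)}.
So G has 1 subgroup of order 2.

1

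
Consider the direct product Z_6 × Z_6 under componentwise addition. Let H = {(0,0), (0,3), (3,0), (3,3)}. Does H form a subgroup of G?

|H| = 4 divides |G| = 36, consistent with Lagrange.
H contains the identity, every element's inverse is in H, and H is closed under +: it is a subgroup.

Yes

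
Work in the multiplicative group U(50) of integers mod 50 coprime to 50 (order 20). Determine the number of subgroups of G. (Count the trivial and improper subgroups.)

|G| = 20, so by Lagrange every subgroup order divides 20. Divisors: 1, 2, 4, 5, 10, 20.
Subgroups by order — order 1: 1; order 2: 1; order 4: 1; order 5: 1; order 10: 1; order 20: 1.
Total: 1 + 1 + 1 + 1 + 1 + 1 = 6.

6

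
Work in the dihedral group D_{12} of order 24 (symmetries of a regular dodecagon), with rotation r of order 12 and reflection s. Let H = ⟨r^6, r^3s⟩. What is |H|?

4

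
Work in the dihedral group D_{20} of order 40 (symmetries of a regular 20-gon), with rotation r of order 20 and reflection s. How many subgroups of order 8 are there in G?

|G| = 40 and 8 | 40, so subgroups of order 8 are possible by Lagrange.
The subgroups of order 8 are: {e, r^5, r^10, r^15, s, r^5s, r^10s, r^15s}; {e, r^5, r^10, r^15, rs, r^6s, r^11s, r^16s}; {e, r^5, r^10, r^15, r^2s, r^7s, r^12s, r^17s}; {e, r^5, r^10, r^15, r^3s, r^8s, r^13s, r^18s}; … (5 in all).
So G has 5 subgroups of order 8.

5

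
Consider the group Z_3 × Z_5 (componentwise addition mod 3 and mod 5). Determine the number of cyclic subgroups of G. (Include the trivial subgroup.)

4

Group the elements of G by the cyclic subgroup they generate; each cyclic subgroup of order d accounts for φ(d) elements.
Cyclic subgroups by order — order 1: 1; order 3: 1; order 5: 1; order 15: 1.
Total: 4.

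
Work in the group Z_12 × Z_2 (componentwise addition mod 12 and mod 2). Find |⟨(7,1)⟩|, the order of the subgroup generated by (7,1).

12

The order of (7,1) in Z_12 × Z_2 is lcm(ord(7) in Z_12, ord(1) in Z_2).
ord(7) = 12 and ord(1) = 2, so |⟨(7,1)⟩| = lcm(12, 2) = 12.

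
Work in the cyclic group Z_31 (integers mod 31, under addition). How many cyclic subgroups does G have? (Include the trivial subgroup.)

2

Group the elements of G by the cyclic subgroup they generate; each cyclic subgroup of order d accounts for φ(d) elements.
Cyclic subgroups by order — order 1: 1; order 31: 1.
Total: 2.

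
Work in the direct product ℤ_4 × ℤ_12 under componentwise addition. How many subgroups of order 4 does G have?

|G| = 48 and 4 | 48, so subgroups of order 4 are possible by Lagrange.
The subgroups of order 4 are: {(0,0), (0,3), (0,6), (0,9)}; {(0,0), (0,6), (2,0), (2,6)}; {(0,0), (0,6), (2,3), (2,9)}; {(0,0), (1,0), (2,0), (3,0)}; … (7 in all).
So G has 7 subgroups of order 4.

7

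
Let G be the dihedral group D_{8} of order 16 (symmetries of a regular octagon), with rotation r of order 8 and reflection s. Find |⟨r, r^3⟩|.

|⟨r⟩| = 8 and |⟨r^3⟩| = 8, so |H| is a multiple of lcm(8, 8) = 8 and divides |G| = 16.
Closing under the operation: H = {e, r, r^2, r^3, r^4, r^5, r^6, r^7}, so |H| = 8.

8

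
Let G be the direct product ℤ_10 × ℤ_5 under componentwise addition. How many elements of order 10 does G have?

An element (a,b) has order lcm(ord(a), ord(b)); count pairs with lcm equal to 10.
Enumerating gives 24 such elements.

24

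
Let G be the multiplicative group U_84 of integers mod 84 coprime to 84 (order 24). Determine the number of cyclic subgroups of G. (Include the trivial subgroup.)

16

A cyclic subgroup of order d is generated by each of its φ(d) elements of order d, so the cyclic subgroups of order d number (#elements of order d)/φ(d).
Cyclic subgroups by order — order 1: 1; order 2: 7; order 3: 1; order 6: 7.
Total: 16.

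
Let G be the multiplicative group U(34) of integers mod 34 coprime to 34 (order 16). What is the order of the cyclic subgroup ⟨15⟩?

Compute successive powers of 15 mod 34: 15, 21, 9, 33, 19, 13, 25, 1; 15^8 ≡ 1 (mod 34).
So |⟨15⟩| = 8.

8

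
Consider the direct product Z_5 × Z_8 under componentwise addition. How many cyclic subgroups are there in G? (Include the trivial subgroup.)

8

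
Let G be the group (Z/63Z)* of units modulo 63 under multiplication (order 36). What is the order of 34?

6

Compute successive powers of 34 mod 63: 34, 22, 55, 43, 13, 1; 34^6 ≡ 1 (mod 63).
So |⟨34⟩| = 6.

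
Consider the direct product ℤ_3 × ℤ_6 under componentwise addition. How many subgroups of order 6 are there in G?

|G| = 18 and 6 | 18, so subgroups of order 6 are possible by Lagrange.
The subgroups of order 6 are: {(0,0), (0,1), (0,2), (0,3), (0,4), (0,5)}; {(0,0), (0,3), (1,0), (1,3), (2,0), (2,3)}; {(0,0), (0,3), (1,1), (1,4), (2,2), (2,5)}; {(0,0), (0,3), (1,2), (1,5), (2,1), (2,4)}.
So G has 4 subgroups of order 6.

4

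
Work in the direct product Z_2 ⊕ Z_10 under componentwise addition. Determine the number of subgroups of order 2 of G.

3

|G| = 20 and 2 | 20, so subgroups of order 2 are possible by Lagrange.
The subgroups of order 2 are: {(0,0), (0,5)}; {(0,0), (1,0)}; {(0,0), (1,5)}.
So G has 3 subgroups of order 2.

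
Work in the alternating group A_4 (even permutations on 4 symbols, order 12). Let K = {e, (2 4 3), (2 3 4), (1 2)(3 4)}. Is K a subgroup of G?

Closure fails: (2 4 3) ∘ (1 2)(3 4) = (1 4 2) ∉ K. So K is not a subgroup.

No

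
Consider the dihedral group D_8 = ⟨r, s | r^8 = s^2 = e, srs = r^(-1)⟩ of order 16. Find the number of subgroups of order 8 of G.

3

|G| = 16 and 8 | 16, so subgroups of order 8 are possible by Lagrange.
The subgroups of order 8 are: {e, r, r^2, r^3, r^4, r^5, r^6, r^7}; {e, r^2, r^4, r^6, s, r^2s, r^4s, r^6s}; {e, r^2, r^4, r^6, rs, r^3s, r^5s, r^7s}.
So G has 3 subgroups of order 8.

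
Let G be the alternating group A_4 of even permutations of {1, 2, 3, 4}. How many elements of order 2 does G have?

3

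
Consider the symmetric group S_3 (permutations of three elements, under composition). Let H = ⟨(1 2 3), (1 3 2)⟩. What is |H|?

3

|⟨(1 2 3)⟩| = 3 and |⟨(1 3 2)⟩| = 3, so |H| is a multiple of lcm(3, 3) = 3 and divides |G| = 6.
Closing under the operation: H = {e, (1 2 3), (1 3 2)}, so |H| = 3.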